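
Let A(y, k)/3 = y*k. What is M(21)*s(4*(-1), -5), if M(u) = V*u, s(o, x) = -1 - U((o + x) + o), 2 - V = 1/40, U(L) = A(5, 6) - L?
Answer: -21567/5 ≈ -4313.4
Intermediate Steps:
A(y, k) = 3*k*y (A(y, k) = 3*(y*k) = 3*(k*y) = 3*k*y)
U(L) = 90 - L (U(L) = 3*6*5 - L = 90 - L)
V = 79/40 (V = 2 - 1/40 = 79/40 ≈ 1.9750)
s(o, x) = -91 + x + 2*o (s(o, x) = -1 - (90 - ((o + x) + o)) = -1 - (90 - (x + 2*o)) = -1 - (90 + (-x - 2*o)) = -1 - (90 - x - 2*o) = -1 + (-90 + x + 2*o) = -91 + x + 2*o)
M(u) = 79*u/40
M(21)*s(4*(-1), -5) = ((79/40)*21)*(-91 - 5 + 2*(4*(-1))) = 1659*(-91 - 5 + 2*(-4))/40 = 1659*(-91 - 5 - 8)/40 = (1659/40)*(-104) = -21567/5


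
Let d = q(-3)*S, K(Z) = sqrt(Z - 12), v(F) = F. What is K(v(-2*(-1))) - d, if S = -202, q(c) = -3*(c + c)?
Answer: 3636 + I*sqrt(10) ≈ 3636.0 + 3.1623*I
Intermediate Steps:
q(c) = -6*c
K(Z) = sqrt(-12 + Z)
d = -3636 (d = -6*(-3)*(-202) = 18*(-202) = -3636)
K(v(-2*(-1))) - d = sqrt(-12 - 2*(-1)) - 1*(-3636) = sqrt(-12 + 2) + 3636 = sqrt(-10) + 3636 = I*sqrt(10) + 3636 = 3636 + I*sqrt(10)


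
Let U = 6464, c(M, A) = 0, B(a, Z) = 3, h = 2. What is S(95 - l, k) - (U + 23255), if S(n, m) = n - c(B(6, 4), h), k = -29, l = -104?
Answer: -29520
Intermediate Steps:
S(n, m) = n (S(n, m) = n - 1*0 = n + 0 = n)
S(95 - l, k) - (U + 23255) = (95 - 1*(-104)) - (6464 + 23255) = (95 + 104) - 1*29719 = 199 - 29719 = -29520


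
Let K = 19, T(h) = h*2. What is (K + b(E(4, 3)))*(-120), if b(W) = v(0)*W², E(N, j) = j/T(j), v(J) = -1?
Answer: -2250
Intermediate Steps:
T(h) = 2*h
E(N, j) = ½ (E(N, j) = j/((2*j)) = j*(1/(2*j)) = ½)
b(W) = -W²
(K + b(E(4, 3)))*(-120) = (19 - (½)²)*(-120) = (19 - 1*¼)*(-120) = (19 - ¼)*(-120) = (75/4)*(-120) = -2250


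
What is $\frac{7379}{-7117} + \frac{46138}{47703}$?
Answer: $- \frac{23636291}{339502251} \approx -0.06962$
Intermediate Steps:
$\frac{7379}{-7117} + \frac{46138}{47703} = 7379 \left(- \frac{1}{7117}\right) + 46138 \cdot \frac{1}{47703} = - \frac{7379}{7117} + \frac{46138}{47703} = - \frac{23636291}{339502251}$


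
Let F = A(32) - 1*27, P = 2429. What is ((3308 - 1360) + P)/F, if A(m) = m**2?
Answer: 4377/997 ≈ 4.3902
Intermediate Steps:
F = 997 (F = 32**2 - 1*27 = 1024 - 27 = 997)
((3308 - 1360) + P)/F = ((3308 - 1360) + 2429)/997 = (1948 + 2429)*(1/997) = 4377*(1/997) = 4377/997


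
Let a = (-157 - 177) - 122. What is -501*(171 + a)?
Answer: 142785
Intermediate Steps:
a = -456 (a = -334 - 122 = -456)
-501*(171 + a) = -501*(171 - 456) = -501*(-285) = 142785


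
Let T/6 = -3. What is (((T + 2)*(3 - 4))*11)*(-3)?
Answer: -528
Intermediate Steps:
T = -18 (T = 6*(-3) = -18)
(((T + 2)*(3 - 4))*11)*(-3) = (((-18 + 2)*(3 - 4))*11)*(-3) = (-16*(-1)*11)*(-3) = (16*11)*(-3) = 176*(-3) = -528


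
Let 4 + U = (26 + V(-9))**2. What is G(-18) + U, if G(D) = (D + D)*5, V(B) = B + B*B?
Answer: 9420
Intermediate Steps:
V(B) = B + B**2
G(D) = 10*D (G(D) = (2*D)*5 = 10*D)
U = 9600 (U = -4 + (26 - 9*(1 - 9))**2 = -4 + (26 - 9*(-8))**2 = -4 + (26 + 72)**2 = -4 + 98**2 = -4 + 9604 = 9600)
G(-18) + U = 10*(-18) + 9600 = -180 + 9600 = 9420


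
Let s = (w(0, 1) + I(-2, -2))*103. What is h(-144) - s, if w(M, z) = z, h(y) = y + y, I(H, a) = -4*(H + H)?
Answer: -2039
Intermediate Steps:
I(H, a) = -8*H
h(y) = 2*y
s = 1751 (s = (1 - 8*(-2))*103 = (1 + 16)*103 = 17*103 = 1751)
h(-144) - s = 2*(-144) - 1*1751 = -288 - 1751 = -2039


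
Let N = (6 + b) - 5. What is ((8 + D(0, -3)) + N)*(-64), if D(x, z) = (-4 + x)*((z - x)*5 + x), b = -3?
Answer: -4224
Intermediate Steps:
N = -2 (N = (6 - 3) - 5 = 3 - 5 = -2)
D(x, z) = (-4 + x)*(-4*x + 5*z) (D(x, z) = (-4 + x)*((-5*x + 5*z) + x) = (-4 + x)*(-4*x + 5*z))
((8 + D(0, -3)) + N)*(-64) = ((8 + (-20*(-3) - 4*0**2 + 16*0 + 5*0*(-3))) - 2)*(-64) = ((8 + (60 - 4*0 + 0 + 0)) - 2)*(-64) = ((8 + (60 + 0 + 0 + 0)) - 2)*(-64) = ((8 + 60) - 2)*(-64) = (68 - 2)*(-64) = 66*(-64) = -4224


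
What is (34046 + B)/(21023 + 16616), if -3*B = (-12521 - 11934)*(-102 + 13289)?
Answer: 322590223/112917 ≈ 2856.9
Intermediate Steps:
B = 322488085/3 (B = -(-12521 - 11934)*(-102 + 13289)/3 = -(-24455)*13187/3 = -⅓*(-322488085) = 322488085/3 ≈ 1.0750e+8)
(34046 + B)/(21023 + 16616) = (34046 + 322488085/3)/(21023 + 16616) = (322590223/3)/37639 = (322590223/3)*(1/37639) = 322590223/112917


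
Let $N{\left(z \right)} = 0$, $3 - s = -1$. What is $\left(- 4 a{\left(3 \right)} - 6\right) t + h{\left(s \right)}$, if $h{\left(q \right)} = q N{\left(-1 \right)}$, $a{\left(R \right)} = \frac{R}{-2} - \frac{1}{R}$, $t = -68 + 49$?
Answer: $- \frac{76}{3} \approx -25.333$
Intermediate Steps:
$s = 4$ ($s = 3 - -1 = 3 + 1 = 4$)
$t = -19$
$a{\left(R \right)} = - \frac{1}{R} - \frac{R}{2}$ ($a{\left(R \right)} = R \left(- \frac{1}{2}\right) - \frac{1}{R} = - \frac{R}{2} - \frac{1}{R} = - \frac{1}{R} - \frac{R}{2}$)
$h{\left(q \right)} = 0$ ($h{\left(q \right)} = q 0 = 0$)
$\left(- 4 a{\left(3 \right)} - 6\right) t + h{\left(s \right)} = \left(- 4 \left(- \frac{1}{3} - \frac{3}{2}\right) - 6\right) \left(-19\right) + 0 = \left(\left(-4\right) \left(- \frac{11}{6}\right) - 6\right) \left(-19\right) + 0 = \left(\frac{22}{3} - 6\right) \left(-19\right) + 0 = \frac{4}{3} \left(-19\right) + 0 = - \frac{76}{3} + 0 = - \frac{76}{3}$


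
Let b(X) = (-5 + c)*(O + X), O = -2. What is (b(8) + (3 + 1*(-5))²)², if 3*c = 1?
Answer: 576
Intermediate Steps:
c = ⅓ (c = (⅓)*1 = ⅓ ≈ 0.33333)
b(X) = 28/3 - 14*X/3 (b(X) = (-5 + ⅓)*(-2 + X) = -14*(-2 + X)/3 = 28/3 - 14*X/3)
(b(8) + (3 + 1*(-5))²)² = ((28/3 - 14/3*8) + (3 + 1*(-5))²)² = ((28/3 - 112/3) + (3 - 5)²)² = (-28 + (-2)²)² = (-28 + 4)² = (-24)² = 576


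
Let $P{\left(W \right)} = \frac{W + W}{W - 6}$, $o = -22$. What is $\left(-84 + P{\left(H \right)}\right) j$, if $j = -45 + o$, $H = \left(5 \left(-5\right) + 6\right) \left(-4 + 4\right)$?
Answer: $5628$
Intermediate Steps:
$H = 0$ ($H = \left(-25 + 6\right) 0 = \left(-19\right) 0 = 0$)
$j = -67$ ($j = -45 - 22 = -67$)
$P{\left(W \right)} = \frac{2 W}{-6 + W}$
$\left(-84 + P{\left(H \right)}\right) j = \left(-84 + 2 \cdot 0 \frac{1}{-6 + 0}\right) \left(-67\right) = \left(-84 + 2 \cdot 0 \frac{1}{-6}\right) \left(-67\right) = \left(-84 + 2 \cdot 0 \left(- \frac{1}{6}\right)\right) \left(-67\right) = \left(-84 + 0\right) \left(-67\right) = \left(-84\right) \left(-67\right) = 5628$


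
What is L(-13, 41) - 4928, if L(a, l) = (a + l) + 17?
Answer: -4883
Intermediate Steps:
L(a, l) = 17 + a + l
L(-13, 41) - 4928 = (17 - 13 + 41) - 4928 = 45 - 4928 = -4883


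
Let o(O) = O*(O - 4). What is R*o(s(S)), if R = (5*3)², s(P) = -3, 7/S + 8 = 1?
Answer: 4725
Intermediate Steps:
S = -1 (S = 7/(-8 + 1) = 7/(-7) = 7*(-⅐) = -1)
R = 225 (R = 15² = 225)
o(O) = O*(-4 + O)
R*o(s(S)) = 225*(-3*(-4 - 3)) = 225*(-3*(-7)) = 225*21 = 4725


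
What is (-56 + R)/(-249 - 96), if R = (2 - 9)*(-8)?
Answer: 0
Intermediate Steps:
R = 56 (R = -7*(-8) = 56)
(-56 + R)/(-249 - 96) = (-56 + 56)/(-249 - 96) = 0/(-345) = 0*(-1/345) = 0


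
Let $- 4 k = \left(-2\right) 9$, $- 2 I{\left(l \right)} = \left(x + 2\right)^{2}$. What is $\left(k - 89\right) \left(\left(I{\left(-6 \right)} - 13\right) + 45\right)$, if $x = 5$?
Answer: $- \frac{2535}{4} \approx -633.75$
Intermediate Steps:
$I{\left(l \right)} = - \frac{49}{2}$ ($I{\left(l \right)} = - \frac{\left(5 + 2\right)^{2}}{2} = - \frac{7^{2}}{2} = \left(- \frac{1}{2}\right) 49 = - \frac{49}{2}$)
$k = \frac{9}{2}$ ($k = - \frac{\left(-2\right) 9}{4} = \left(- \frac{1}{4}\right) \left(-18\right) = \frac{9}{2} \approx 4.5$)
$\left(k - 89\right) \left(\left(I{\left(-6 \right)} - 13\right) + 45\right) = \left(\frac{9}{2} - 89\right) \left(\left(- \frac{49}{2} - 13\right) + 45\right) = - \frac{169 \left(- \frac{75}{2} + 45\right)}{2} = \left(- \frac{169}{2}\right) \frac{15}{2} = - \frac{2535}{4}$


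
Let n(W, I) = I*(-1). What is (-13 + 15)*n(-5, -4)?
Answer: 8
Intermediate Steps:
n(W, I) = -I
(-13 + 15)*n(-5, -4) = (-13 + 15)*(-1*(-4)) = 2*4 = 8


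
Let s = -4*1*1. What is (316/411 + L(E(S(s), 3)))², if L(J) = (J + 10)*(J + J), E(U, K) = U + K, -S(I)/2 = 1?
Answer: 87572164/168921 ≈ 518.42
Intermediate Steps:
s = -4 (s = -4*1 = -4)
S(I) = -2 (S(I) = -2*1 = -2)
E(U, K) = K + U
L(J) = 2*J*(10 + J) (L(J) = (10 + J)*(2*J) = 2*J*(10 + J))
(316/411 + L(E(S(s), 3)))² = (316/411 + 2*(3 - 2)*(10 + (3 - 2)))² = (316*(1/411) + 2*1*(10 + 1))² = (316/411 + 2*1*11)² = (316/411 + 22)² = (9358/411)² = 87572164/168921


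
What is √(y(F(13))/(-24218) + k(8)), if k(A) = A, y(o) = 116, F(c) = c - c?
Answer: √1172320726/12109 ≈ 2.8276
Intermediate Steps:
F(c) = 0
√(y(F(13))/(-24218) + k(8)) = √(116/(-24218) + 8) = √(116*(-1/24218) + 8) = √(-58/12109 + 8) = √(96814/12109) = √1172320726/12109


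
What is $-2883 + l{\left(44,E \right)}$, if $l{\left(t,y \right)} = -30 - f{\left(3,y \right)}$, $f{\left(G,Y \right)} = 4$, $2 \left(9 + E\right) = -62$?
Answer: $-2917$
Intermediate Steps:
$E = -40$ ($E = -9 + \frac{1}{2} \left(-62\right) = -9 - 31 = -40$)
$l{\left(t,y \right)} = -34$ ($l{\left(t,y \right)} = -30 - 4 = -34$)
$-2883 + l{\left(44,E \right)} = -2883 - 34 = -2917$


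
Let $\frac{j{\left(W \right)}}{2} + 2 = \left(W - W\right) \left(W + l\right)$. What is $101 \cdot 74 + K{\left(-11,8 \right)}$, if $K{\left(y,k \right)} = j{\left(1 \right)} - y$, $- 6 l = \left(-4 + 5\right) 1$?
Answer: $7481$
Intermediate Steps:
$l = - \frac{1}{6}$ ($l = - \frac{\left(-4 + 5\right) 1}{6} = - \frac{1 \cdot 1}{6} = \left(- \frac{1}{6}\right) 1 = - \frac{1}{6} \approx -0.16667$)
$j{\left(W \right)} = -4$ ($j{\left(W \right)} = -4 + 2 \left(W - W\right) \left(W - \frac{1}{6}\right) = -4 + 2 \cdot 0 \left(- \frac{1}{6} + W\right) = -4 + 2 \cdot 0 = -4 + 0 = -4$)
$K{\left(y,k \right)} = -4 - y$
$101 \cdot 74 + K{\left(-11,8 \right)} = 101 \cdot 74 - -7 = 7474 + \left(-4 + 11\right) = 7474 + 7 = 7481$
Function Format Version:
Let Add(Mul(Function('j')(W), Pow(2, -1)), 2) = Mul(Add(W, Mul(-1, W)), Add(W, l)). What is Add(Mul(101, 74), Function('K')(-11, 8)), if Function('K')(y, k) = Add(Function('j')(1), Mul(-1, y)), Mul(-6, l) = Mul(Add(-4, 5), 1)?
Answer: 7481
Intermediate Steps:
l = Rational(-1, 6) (l = Mul(Rational(-1, 6), Mul(Add(-4, 5), 1)) = Mul(Rational(-1, 6), Mul(1, 1)) = Mul(Rational(-1, 6), 1) = Rational(-1, 6) ≈ -0.16667)
Function('j')(W) = -4 (Function('j')(W) = Add(-4, Mul(2, Mul(Add(W, Mul(-1, W)), Add(W, Rational(-1, 6))))) = Add(-4, Mul(2, Mul(0, Add(Rational(-1, 6), W)))) = Add(-4, Mul(2, 0)) = Add(-4, 0) = -4)
Function('K')(y, k) = Add(-4, Mul(-1, y))
Add(Mul(101, 74), Function('K')(-11, 8)) = Add(Mul(101, 74), Add(-4, Mul(-1, -11))) = Add(7474, Add(-4, 11)) = Add(7474, 7) = 7481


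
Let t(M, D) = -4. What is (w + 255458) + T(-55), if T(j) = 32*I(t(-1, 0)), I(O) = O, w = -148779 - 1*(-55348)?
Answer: 161899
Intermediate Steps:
w = -93431 (w = -148779 + 55348 = -93431)
T(j) = -128 (T(j) = 32*(-4) = -128)
(w + 255458) + T(-55) = (-93431 + 255458) - 128 = 162027 - 128 = 161899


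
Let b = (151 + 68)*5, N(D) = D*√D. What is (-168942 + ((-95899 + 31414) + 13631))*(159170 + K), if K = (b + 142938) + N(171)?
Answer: -66642806588 - 112755348*√19 ≈ -6.7134e+10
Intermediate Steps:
N(D) = D^(3/2)
b = 1095 (b = 219*5 = 1095)
K = 144033 + 513*√19 (K = (1095 + 142938) + 171^(3/2) = 144033 + 513*√19 ≈ 1.4627e+5)
(-168942 + ((-95899 + 31414) + 13631))*(159170 + K) = (-168942 + ((-95899 + 31414) + 13631))*(159170 + (144033 + 513*√19)) = (-168942 + (-64485 + 13631))*(303203 + 513*√19) = (-168942 - 50854)*(303203 + 513*√19) = -219796*(303203 + 513*√19) = -66642806588 - 112755348*√19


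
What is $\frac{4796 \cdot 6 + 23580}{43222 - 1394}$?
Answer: $\frac{13089}{10457} \approx 1.2517$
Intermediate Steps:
$\frac{4796 \cdot 6 + 23580}{43222 - 1394} = \frac{28776 + 23580}{43222 - 1394} = \frac{52356}{41828} = 52356 \cdot \frac{1}{41828} = \frac{13089}{10457}$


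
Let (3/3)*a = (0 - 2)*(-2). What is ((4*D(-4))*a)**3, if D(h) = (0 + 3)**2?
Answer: 2985984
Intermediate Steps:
a = 4 (a = (0 - 2)*(-2) = -2*(-2) = 4)
D(h) = 9 (D(h) = 3**2 = 9)
((4*D(-4))*a)**3 = ((4*9)*4)**3 = (36*4)**3 = 144**3 = 2985984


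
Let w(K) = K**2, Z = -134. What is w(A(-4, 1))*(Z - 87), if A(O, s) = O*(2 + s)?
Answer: -31824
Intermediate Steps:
w(A(-4, 1))*(Z - 87) = (-4*(2 + 1))**2*(-134 - 87) = (-4*3)**2*(-221) = (-12)**2*(-221) = 144*(-221) = -31824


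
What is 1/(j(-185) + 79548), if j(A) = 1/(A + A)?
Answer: 370/29432759 ≈ 1.2571e-5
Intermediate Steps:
j(A) = 1/(2*A)
1/(j(-185) + 79548) = 1/((1/2)/(-185) + 79548) = 1/((1/2)*(-1/185) + 79548) = 1/(-1/370 + 79548) = 1/(29432759/370) = 370/29432759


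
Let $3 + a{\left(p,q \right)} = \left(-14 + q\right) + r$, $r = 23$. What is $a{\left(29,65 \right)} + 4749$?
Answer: $4820$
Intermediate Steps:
$a{\left(p,q \right)} = 6 + q$ ($a{\left(p,q \right)} = -3 + \left(\left(-14 + q\right) + 23\right) = -3 + \left(9 + q\right) = 6 + q$)
$a{\left(29,65 \right)} + 4749 = \left(6 + 65\right) + 4749 = 71 + 4749 = 4820$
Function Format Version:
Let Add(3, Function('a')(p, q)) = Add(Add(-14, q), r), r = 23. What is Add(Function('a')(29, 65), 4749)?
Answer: 4820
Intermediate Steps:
Function('a')(p, q) = Add(6, q) (Function('a')(p, q) = Add(-3, Add(Add(-14, q), 23)) = Add(-3, Add(9, q)) = Add(6, q))
Add(Function('a')(29, 65), 4749) = Add(Add(6, 65), 4749) = Add(71, 4749) = 4820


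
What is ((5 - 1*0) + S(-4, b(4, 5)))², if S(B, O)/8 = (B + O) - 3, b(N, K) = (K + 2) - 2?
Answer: 121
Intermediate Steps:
b(N, K) = K (b(N, K) = (2 + K) - 2 = K)
S(B, O) = -24 + 8*B + 8*O (S(B, O) = 8*((B + O) - 3) = 8*(-3 + B + O) = -24 + 8*B + 8*O)
((5 - 1*0) + S(-4, b(4, 5)))² = ((5 - 1*0) + (-24 + 8*(-4) + 8*5))² = ((5 + 0) + (-24 - 32 + 40))² = (5 - 16)² = (-11)² = 121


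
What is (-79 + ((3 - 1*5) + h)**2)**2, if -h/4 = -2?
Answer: 1849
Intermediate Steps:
h = 8 (h = -4*(-2) = 8)
(-79 + ((3 - 1*5) + h)**2)**2 = (-79 + ((3 - 1*5) + 8)**2)**2 = (-79 + ((3 - 5) + 8)**2)**2 = (-79 + (-2 + 8)**2)**2 = (-79 + 6**2)**2 = (-79 + 36)**2 = (-43)**2 = 1849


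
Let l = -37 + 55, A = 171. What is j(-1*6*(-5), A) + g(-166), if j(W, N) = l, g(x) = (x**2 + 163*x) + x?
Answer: 350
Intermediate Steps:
g(x) = x**2 + 164*x
l = 18
j(W, N) = 18
j(-1*6*(-5), A) + g(-166) = 18 - 166*(164 - 166) = 18 - 166*(-2) = 18 + 332 = 350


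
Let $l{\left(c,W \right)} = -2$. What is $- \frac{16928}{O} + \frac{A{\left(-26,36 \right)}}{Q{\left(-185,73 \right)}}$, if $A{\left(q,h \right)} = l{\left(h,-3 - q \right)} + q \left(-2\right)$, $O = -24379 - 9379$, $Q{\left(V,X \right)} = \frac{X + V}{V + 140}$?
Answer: $\frac{19462859}{945224} \approx 20.591$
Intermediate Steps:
$Q{\left(V,X \right)} = \frac{V + X}{140 + V}$
$O = -33758$ ($O = -24379 - 9379 = -33758$)
$A{\left(q,h \right)} = -2 - 2 q$ ($A{\left(q,h \right)} = -2 + q \left(-2\right) = -2 - 2 q$)
$- \frac{16928}{O} + \frac{A{\left(-26,36 \right)}}{Q{\left(-185,73 \right)}} = - \frac{16928}{-33758} + \frac{-2 - -52}{\frac{1}{140 - 185} \left(-185 + 73\right)} = \left(-16928\right) \left(- \frac{1}{33758}\right) + \frac{-2 + 52}{\frac{1}{-45} \left(-112\right)} = \frac{8464}{16879} + \frac{50}{\left(- \frac{1}{45}\right) \left(-112\right)} = \frac{8464}{16879} + \frac{50}{\frac{112}{45}} = \frac{8464}{16879} + 50 \cdot \frac{45}{112} = \frac{8464}{16879} + \frac{1125}{56} = \frac{19462859}{945224}$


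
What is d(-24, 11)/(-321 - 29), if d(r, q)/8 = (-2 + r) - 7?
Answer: 132/175 ≈ 0.75429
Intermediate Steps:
d(r, q) = -72 + 8*r (d(r, q) = 8*((-2 + r) - 7) = 8*(-9 + r) = -72 + 8*r)
d(-24, 11)/(-321 - 29) = (-72 + 8*(-24))/(-321 - 29) = (-72 - 192)/(-350) = -264*(-1/350) = 132/175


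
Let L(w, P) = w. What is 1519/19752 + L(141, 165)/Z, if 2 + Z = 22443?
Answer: 36872911/443254632 ≈ 0.083187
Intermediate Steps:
Z = 22441 (Z = -2 + 22443 = 22441)
1519/19752 + L(141, 165)/Z = 1519/19752 + 141/22441 = 36872911/443254632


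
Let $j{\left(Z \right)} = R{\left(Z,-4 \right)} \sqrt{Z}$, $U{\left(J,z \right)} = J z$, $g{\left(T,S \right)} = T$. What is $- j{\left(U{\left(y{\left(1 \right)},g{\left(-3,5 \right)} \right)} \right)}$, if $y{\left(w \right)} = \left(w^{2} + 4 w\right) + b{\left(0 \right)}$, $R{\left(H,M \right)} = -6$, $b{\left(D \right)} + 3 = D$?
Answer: $6 i \sqrt{6} \approx 14.697 i$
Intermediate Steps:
$b{\left(D \right)} = -3 + D$
$y{\left(w \right)} = -3 + w^{2} + 4 w$ ($y{\left(w \right)} = \left(w^{2} + 4 w\right) + \left(-3 + 0\right) = \left(w^{2} + 4 w\right) - 3 = -3 + w^{2} + 4 w$)
$j{\left(Z \right)} = - 6 \sqrt{Z}$
$- j{\left(U{\left(y{\left(1 \right)},g{\left(-3,5 \right)} \right)} \right)} = - \left(-6\right) \sqrt{\left(-3 + 1^{2} + 4 \cdot 1\right) \left(-3\right)} = - \left(-6\right) \sqrt{\left(-3 + 1 + 4\right) \left(-3\right)} = - \left(-6\right) \sqrt{2 \left(-3\right)} = - \left(-6\right) \sqrt{-6} = - \left(-6\right) i \sqrt{6} = 6 i \sqrt{6}$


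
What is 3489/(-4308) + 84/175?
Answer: -11843/35900 ≈ -0.32989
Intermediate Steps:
3489/(-4308) + 84/175 = 3489*(-1/4308) + 84*(1/175) = -1163/1436 + 12/25 = -11843/35900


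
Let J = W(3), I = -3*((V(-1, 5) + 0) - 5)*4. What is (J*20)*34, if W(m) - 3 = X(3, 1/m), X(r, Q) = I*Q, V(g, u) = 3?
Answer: 7480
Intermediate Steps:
I = 24 (I = -3*((3 + 0) - 5)*4 = -3*(3 - 5)*4 = -3*(-2)*4 = 6*4 = 24)
X(r, Q) = 24*Q
W(m) = 3 + 24/m
J = 11 (J = 3 + 24/3 = 3 + 24*(1/3) = 3 + 8 = 11)
(J*20)*34 = (11*20)*34 = 220*34 = 7480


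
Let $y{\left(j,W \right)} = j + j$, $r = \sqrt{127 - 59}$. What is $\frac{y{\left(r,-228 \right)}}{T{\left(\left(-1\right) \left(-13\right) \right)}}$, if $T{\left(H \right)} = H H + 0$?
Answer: $\frac{4 \sqrt{17}}{169} \approx 0.097588$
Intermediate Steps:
$T{\left(H \right)} = H^{2}$ ($T{\left(H \right)} = H^{2} + 0 = H^{2}$)
$r = 2 \sqrt{17}$ ($r = \sqrt{68} = 2 \sqrt{17} \approx 8.2462$)
$y{\left(j,W \right)} = 2 j$
$\frac{y{\left(r,-228 \right)}}{T{\left(\left(-1\right) \left(-13\right) \right)}} = \frac{2 \cdot 2 \sqrt{17}}{\left(\left(-1\right) \left(-13\right)\right)^{2}} = \frac{4 \sqrt{17}}{13^{2}} = \frac{4 \sqrt{17}}{169}$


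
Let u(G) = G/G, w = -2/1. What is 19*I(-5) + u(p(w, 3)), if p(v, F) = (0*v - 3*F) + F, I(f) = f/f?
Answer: 20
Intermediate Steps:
I(f) = 1
w = -2 (w = -2*1 = -2)
p(v, F) = -2*F (p(v, F) = (0 - 3*F) + F = -3*F + F = -2*F)
u(G) = 1
19*I(-5) + u(p(w, 3)) = 19*1 + 1 = 19 + 1 = 20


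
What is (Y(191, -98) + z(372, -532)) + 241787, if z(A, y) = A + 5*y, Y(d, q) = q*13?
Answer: 238225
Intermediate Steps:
Y(d, q) = 13*q
(Y(191, -98) + z(372, -532)) + 241787 = (13*(-98) + (372 + 5*(-532))) + 241787 = (-1274 + (372 - 2660)) + 241787 = (-1274 - 2288) + 241787 = -3562 + 241787 = 238225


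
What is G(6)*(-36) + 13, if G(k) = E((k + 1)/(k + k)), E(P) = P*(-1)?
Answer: 34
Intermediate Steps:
E(P) = -P
G(k) = -(1 + k)/(2*k) (G(k) = -(k + 1)/(k + k) = -(1 + k)/(2*k))
G(6)*(-36) + 13 = ((½)*(-1 - 1*6)/6)*(-36) + 13 = ((½)*(⅙)*(-1 - 6))*(-36) + 13 = ((½)*(⅙)*(-7))*(-36) + 13 = -7/12*(-36) + 13 = 21 + 13 = 34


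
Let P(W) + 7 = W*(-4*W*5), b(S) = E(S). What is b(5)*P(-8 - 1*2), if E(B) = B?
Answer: -10035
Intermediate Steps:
b(S) = S
P(W) = -7 - 20*W² (P(W) = -7 + W*(-4*W*5) = -7 + W*(-20*W) = -7 - 20*W²)
b(5)*P(-8 - 1*2) = 5*(-7 - 20*(-8 - 1*2)²) = 5*(-7 - 20*(-8 - 2)²) = 5*(-7 - 20*(-10)²) = 5*(-7 - 20*100) = 5*(-7 - 2000) = 5*(-2007) = -10035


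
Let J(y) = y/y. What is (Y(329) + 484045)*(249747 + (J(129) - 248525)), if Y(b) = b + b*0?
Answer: 592389402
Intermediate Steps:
J(y) = 1
Y(b) = b (Y(b) = b + 0 = b)
(Y(329) + 484045)*(249747 + (J(129) - 248525)) = (329 + 484045)*(249747 + (1 - 248525)) = 484374*(249747 - 248524) = 484374*1223 = 592389402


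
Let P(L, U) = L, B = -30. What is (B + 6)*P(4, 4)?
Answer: -96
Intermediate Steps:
(B + 6)*P(4, 4) = (-30 + 6)*4 = -24*4 = -96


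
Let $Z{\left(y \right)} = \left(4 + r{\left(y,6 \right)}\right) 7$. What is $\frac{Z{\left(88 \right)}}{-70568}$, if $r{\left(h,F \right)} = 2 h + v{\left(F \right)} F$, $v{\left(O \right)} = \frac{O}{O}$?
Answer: $- \frac{651}{35284} \approx -0.01845$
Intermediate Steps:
$v{\left(O \right)} = 1$
$r{\left(h,F \right)} = F + 2 h$ ($r{\left(h,F \right)} = 2 h + 1 F = 2 h + F = F + 2 h$)
$Z{\left(y \right)} = 70 + 14 y$ ($Z{\left(y \right)} = \left(4 + \left(6 + 2 y\right)\right) 7 = \left(10 + 2 y\right) 7 = 70 + 14 y$)
$\frac{Z{\left(88 \right)}}{-70568} = \frac{70 + 14 \cdot 88}{-70568} = \left(70 + 1232\right) \left(- \frac{1}{70568}\right) = 1302 \left(- \frac{1}{70568}\right) = - \frac{651}{35284}$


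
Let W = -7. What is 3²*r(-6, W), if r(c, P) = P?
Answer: -63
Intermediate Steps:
3²*r(-6, W) = 3²*(-7) = 9*(-7) = -63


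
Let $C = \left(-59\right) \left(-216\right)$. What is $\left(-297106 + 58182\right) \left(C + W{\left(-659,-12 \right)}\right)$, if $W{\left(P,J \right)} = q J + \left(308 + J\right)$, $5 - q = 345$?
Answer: $-4090378880$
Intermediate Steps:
$q = -340$ ($q = 5 - 345 = -340$)
$C = 12744$
$W{\left(P,J \right)} = 308 - 339 J$ ($W{\left(P,J \right)} = - 340 J + \left(308 + J\right) = 308 - 339 J$)
$\left(-297106 + 58182\right) \left(C + W{\left(-659,-12 \right)}\right) = \left(-297106 + 58182\right) \left(12744 + \left(308 - -4068\right)\right) = - 238924 \left(12744 + \left(308 + 4068\right)\right) = - 238924 \left(12744 + 4376\right) = \left(-238924\right) 17120 = -4090378880$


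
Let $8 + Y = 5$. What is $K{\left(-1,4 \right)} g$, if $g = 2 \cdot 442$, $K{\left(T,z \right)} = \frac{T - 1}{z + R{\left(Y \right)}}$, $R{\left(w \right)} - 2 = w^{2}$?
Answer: $- \frac{1768}{15} \approx -117.87$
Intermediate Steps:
$Y = -3$ ($Y = -8 + 5 = -3$)
$R{\left(w \right)} = 2 + w^{2}$
$K{\left(T,z \right)} = \frac{-1 + T}{11 + z}$ ($K{\left(T,z \right)} = \frac{T - 1}{z + \left(2 + \left(-3\right)^{2}\right)} = \frac{-1 + T}{z + \left(2 + 9\right)} = \frac{-1 + T}{z + 11} = \frac{-1 + T}{11 + z}$)
$g = 884$
$K{\left(-1,4 \right)} g = \frac{-1 - 1}{11 + 4} \cdot 884 = \frac{1}{15} \left(-2\right) 884 = \left(- \frac{2}{15}\right) 884 = - \frac{1768}{15}$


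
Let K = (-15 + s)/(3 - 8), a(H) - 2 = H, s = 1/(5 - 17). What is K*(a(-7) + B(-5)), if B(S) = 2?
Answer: -181/20 ≈ -9.0500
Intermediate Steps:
s = -1/12 (s = 1/(-12) = -1/12 ≈ -0.083333)
a(H) = 2 + H
K = 181/60 (K = (-15 - 1/12)/(3 - 8) = -181/12/(-5) = -181/12*(-1/5) = 181/60 ≈ 3.0167)
K*(a(-7) + B(-5)) = 181*((2 - 7) + 2)/60 = 181*(-5 + 2)/60 = (181/60)*(-3) = -181/20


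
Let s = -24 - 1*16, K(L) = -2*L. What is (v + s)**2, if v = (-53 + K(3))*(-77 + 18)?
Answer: 11840481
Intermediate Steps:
s = -40 (s = -24 - 16 = -40)
v = 3481 (v = (-53 - 2*3)*(-77 + 18) = (-53 - 6)*(-59) = -59*(-59) = 3481)
(v + s)**2 = (3481 - 40)**2 = 3441**2 = 11840481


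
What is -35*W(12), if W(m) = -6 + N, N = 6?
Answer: 0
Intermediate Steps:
W(m) = 0 (W(m) = -6 + 6 = 0)
-35*W(12) = -35*0 = 0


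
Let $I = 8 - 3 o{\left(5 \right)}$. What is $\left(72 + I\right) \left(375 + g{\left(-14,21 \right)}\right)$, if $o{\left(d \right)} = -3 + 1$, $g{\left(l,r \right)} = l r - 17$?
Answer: $5504$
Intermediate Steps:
$g{\left(l,r \right)} = -17 + l r$
$o{\left(d \right)} = -2$
$I = 14$ ($I = 8 - -6 = 8 + 6 = 14$)
$\left(72 + I\right) \left(375 + g{\left(-14,21 \right)}\right) = \left(72 + 14\right) \left(375 - 311\right) = 86 \left(375 - 311\right) = 86 \cdot 64 = 5504$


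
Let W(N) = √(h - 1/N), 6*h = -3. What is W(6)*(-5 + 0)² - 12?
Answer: -12 + 25*I*√6/3 ≈ -12.0 + 20.412*I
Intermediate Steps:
h = -½ (h = (⅙)*(-3) = -½ ≈ -0.50000)
W(N) = √(-½ - 1/N)
W(6)*(-5 + 0)² - 12 = (√2*√((-2 - 1*6)/6)/2)*(-5 + 0)² - 12 = (√2*√((-2 - 6)/6)/2)*(-5)² - 12 = (√2*√((⅙)*(-8))/2)*25 - 12 = (√2*√(-4/3)/2)*25 - 12 = (√2*(2*I*√3/3)/2)*25 - 12 = (I*√6/3)*25 - 12 = 25*I*√6/3 - 12 = -12 + 25*I*√6/3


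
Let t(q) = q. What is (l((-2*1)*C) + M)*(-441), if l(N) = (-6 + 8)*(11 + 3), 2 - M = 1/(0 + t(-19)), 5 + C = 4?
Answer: -251811/19 ≈ -13253.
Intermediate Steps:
C = -1 (C = -5 + 4 = -1)
M = 39/19 (M = 2 - 1/(0 - 19) = 2 - 1/(-19) = 2 - 1*(-1/19) = 2 + 1/19 = 39/19 ≈ 2.0526)
l(N) = 28 (l(N) = 2*14 = 28)
(l((-2*1)*C) + M)*(-441) = (28 + 39/19)*(-441) = (571/19)*(-441) = -251811/19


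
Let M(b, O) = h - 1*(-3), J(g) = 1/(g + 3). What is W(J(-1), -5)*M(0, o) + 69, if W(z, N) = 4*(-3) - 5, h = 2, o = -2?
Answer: -16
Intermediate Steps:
J(g) = 1/(3 + g)
M(b, O) = 5 (M(b, O) = 2 - 1*(-3) = 2 + 3 = 5)
W(z, N) = -17 (W(z, N) = -12 - 5 = -17)
W(J(-1), -5)*M(0, o) + 69 = -17*5 + 69 = -85 + 69 = -16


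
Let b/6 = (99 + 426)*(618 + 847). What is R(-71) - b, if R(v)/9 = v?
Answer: -4615389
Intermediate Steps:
R(v) = 9*v
b = 4614750 (b = 6*((99 + 426)*(618 + 847)) = 6*(525*1465) = 6*769125 = 4614750)
R(-71) - b = 9*(-71) - 1*4614750 = -639 - 4614750 = -4615389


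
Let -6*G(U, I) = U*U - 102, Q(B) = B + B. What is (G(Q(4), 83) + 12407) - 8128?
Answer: 12856/3 ≈ 4285.3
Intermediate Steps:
Q(B) = 2*B
G(U, I) = 17 - U**2/6 (G(U, I) = -(U*U - 102)/6 = -(U**2 - 102)/6 = -(-102 + U**2)/6 = 17 - U**2/6)
(G(Q(4), 83) + 12407) - 8128 = ((17 - (2*4)**2/6) + 12407) - 8128 = ((17 - 1/6*8**2) + 12407) - 8128 = ((17 - 1/6*64) + 12407) - 8128 = ((17 - 32/3) + 12407) - 8128 = (19/3 + 12407) - 8128 = 37240/3 - 8128 = 12856/3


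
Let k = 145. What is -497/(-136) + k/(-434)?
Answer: 97989/29512 ≈ 3.3203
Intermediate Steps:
-497/(-136) + k/(-434) = -497/(-136) + 145/(-434) = -497*(-1/136) + 145*(-1/434) = 497/136 - 145/434 = 97989/29512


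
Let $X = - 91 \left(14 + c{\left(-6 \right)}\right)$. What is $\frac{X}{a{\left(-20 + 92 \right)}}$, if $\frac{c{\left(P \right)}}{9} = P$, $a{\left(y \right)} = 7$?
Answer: $520$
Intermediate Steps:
$c{\left(P \right)} = 9 P$
$X = 3640$ ($X = - 91 \left(14 + 9 \left(-6\right)\right) = - 91 \left(14 - 54\right) = \left(-91\right) \left(-40\right) = 3640$)
$\frac{X}{a{\left(-20 + 92 \right)}} = \frac{3640}{7} = 3640 \cdot \frac{1}{7} = 520$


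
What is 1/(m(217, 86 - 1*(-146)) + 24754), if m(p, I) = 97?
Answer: 1/24851 ≈ 4.0240e-5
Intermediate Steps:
1/(m(217, 86 - 1*(-146)) + 24754) = 1/(97 + 24754) = 1/24851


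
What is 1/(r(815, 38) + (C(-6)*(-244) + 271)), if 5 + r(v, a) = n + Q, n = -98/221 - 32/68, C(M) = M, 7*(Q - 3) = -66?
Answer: 1547/2664951 ≈ 0.00058050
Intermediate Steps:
Q = -45/7 (Q = 3 + (⅐)*(-66) = 3 - 66/7 = -45/7 ≈ -6.4286)
n = -202/221 (n = -98*1/221 - 32*1/68 = -98/221 - 8/17 = -202/221 ≈ -0.91403)
r(v, a) = -19094/1547 (r(v, a) = -5 + (-202/221 - 45/7) = -5 - 11359/1547 = -19094/1547)
1/(r(815, 38) + (C(-6)*(-244) + 271)) = 1/(-19094/1547 + (-6*(-244) + 271)) = 1/(-19094/1547 + (1464 + 271)) = 1/(-19094/1547 + 1735) = 1/(2664951/1547) = 1547/2664951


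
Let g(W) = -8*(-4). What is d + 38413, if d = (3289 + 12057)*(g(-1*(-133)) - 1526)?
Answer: -22888511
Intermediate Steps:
g(W) = 32
d = -22926924 (d = (3289 + 12057)*(32 - 1526) = 15346*(-1494) = -22926924)
d + 38413 = -22926924 + 38413 = -22888511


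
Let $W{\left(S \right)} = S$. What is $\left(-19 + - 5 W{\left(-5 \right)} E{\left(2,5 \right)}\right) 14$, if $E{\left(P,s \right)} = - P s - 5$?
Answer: $-5516$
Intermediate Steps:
$E{\left(P,s \right)} = -5 - P s$ ($E{\left(P,s \right)} = - P s - 5 = -5 - P s$)
$\left(-19 + - 5 W{\left(-5 \right)} E{\left(2,5 \right)}\right) 14 = \left(-19 + \left(-5\right) \left(-5\right) \left(-5 - 2 \cdot 5\right)\right) 14 = \left(-19 + 25 \left(-5 - 10\right)\right) 14 = \left(-19 + 25 \left(-15\right)\right) 14 = \left(-19 - 375\right) 14 = \left(-394\right) 14 = -5516$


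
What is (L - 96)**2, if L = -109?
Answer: 42025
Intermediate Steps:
(L - 96)**2 = (-109 - 96)**2 = (-205)**2 = 42025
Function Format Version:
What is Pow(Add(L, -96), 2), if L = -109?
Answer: 42025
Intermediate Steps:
Pow(Add(L, -96), 2) = Pow(Add(-109, -96), 2) = Pow(-205, 2) = 42025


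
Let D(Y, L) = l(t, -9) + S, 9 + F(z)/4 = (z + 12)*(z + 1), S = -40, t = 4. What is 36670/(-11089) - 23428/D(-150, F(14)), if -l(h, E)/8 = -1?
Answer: 64654913/88712 ≈ 728.82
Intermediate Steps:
l(h, E) = 8 (l(h, E) = -8*(-1) = 8)
F(z) = -36 + 4*(1 + z)*(12 + z) (F(z) = -36 + 4*((z + 12)*(z + 1)) = -36 + 4*((12 + z)*(1 + z)) = -36 + 4*((1 + z)*(12 + z)) = -36 + 4*(1 + z)*(12 + z))
D(Y, L) = -32 (D(Y, L) = 8 - 40 = -32)
36670/(-11089) - 23428/D(-150, F(14)) = 36670/(-11089) - 23428/(-32) = 36670*(-1/11089) - 23428*(-1/32) = -36670/11089 + 5857/8 = 64654913/88712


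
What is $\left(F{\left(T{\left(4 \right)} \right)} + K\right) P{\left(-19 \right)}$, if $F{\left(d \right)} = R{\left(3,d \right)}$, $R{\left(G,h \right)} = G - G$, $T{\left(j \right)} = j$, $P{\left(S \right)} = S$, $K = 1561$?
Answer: $-29659$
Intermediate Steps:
$R{\left(G,h \right)} = 0$
$F{\left(d \right)} = 0$
$\left(F{\left(T{\left(4 \right)} \right)} + K\right) P{\left(-19 \right)} = \left(0 + 1561\right) \left(-19\right) = 1561 \left(-19\right) = -29659$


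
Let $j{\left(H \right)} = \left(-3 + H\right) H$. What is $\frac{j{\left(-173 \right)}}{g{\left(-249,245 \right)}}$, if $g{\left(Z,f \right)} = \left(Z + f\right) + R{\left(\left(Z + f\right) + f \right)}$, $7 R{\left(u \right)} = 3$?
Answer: $- \frac{213136}{25} \approx -8525.4$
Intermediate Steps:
$R{\left(u \right)} = \frac{3}{7}$ ($R{\left(u \right)} = \frac{1}{7} \cdot 3 = \frac{3}{7}$)
$g{\left(Z,f \right)} = \frac{3}{7} + Z + f$ ($g{\left(Z,f \right)} = \left(Z + f\right) + \frac{3}{7} = \frac{3}{7} + Z + f$)
$j{\left(H \right)} = H \left(-3 + H\right)$
$\frac{j{\left(-173 \right)}}{g{\left(-249,245 \right)}} = \frac{\left(-173\right) \left(-3 - 173\right)}{\frac{3}{7} - 249 + 245} = \frac{\left(-173\right) \left(-176\right)}{- \frac{25}{7}} = 30448 \left(- \frac{7}{25}\right) = - \frac{213136}{25}$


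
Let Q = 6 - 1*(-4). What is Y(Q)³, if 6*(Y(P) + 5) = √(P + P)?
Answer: -400/3 + 680*√5/27 ≈ -77.018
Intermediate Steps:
Q = 10 (Q = 6 + 4 = 10)
Y(P) = -5 + √2*√P/6 (Y(P) = -5 + √(P + P)/6 = -5 + √(2*P)/6 = -5 + (√2*√P)/6 = -5 + √2*√P/6)
Y(Q)³ = (-5 + √2*√10/6)³ = (-5 + √5/3)³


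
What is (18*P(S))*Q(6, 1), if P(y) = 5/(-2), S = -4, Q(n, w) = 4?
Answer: -180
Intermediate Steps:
P(y) = -5/2 (P(y) = 5*(-½) = -5/2)
(18*P(S))*Q(6, 1) = (18*(-5/2))*4 = -45*4 = -180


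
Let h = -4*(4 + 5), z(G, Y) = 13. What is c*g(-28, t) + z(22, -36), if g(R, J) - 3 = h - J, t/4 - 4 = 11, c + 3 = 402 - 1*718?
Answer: 29680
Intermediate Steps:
h = -36 (h = -4*9 = -36)
c = -319 (c = -3 + (402 - 1*718) = -3 + (402 - 718) = -3 - 316 = -319)
t = 60 (t = 16 + 4*11 = 16 + 44 = 60)
g(R, J) = -33 - J (g(R, J) = 3 + (-36 - J) = -33 - J)
c*g(-28, t) + z(22, -36) = -319*(-33 - 1*60) + 13 = -319*(-33 - 60) + 13 = -319*(-93) + 13 = 29667 + 13 = 29680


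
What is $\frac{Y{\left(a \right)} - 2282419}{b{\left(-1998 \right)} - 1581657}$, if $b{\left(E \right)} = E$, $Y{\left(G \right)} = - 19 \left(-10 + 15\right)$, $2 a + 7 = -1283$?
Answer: $\frac{760838}{527885} \approx 1.4413$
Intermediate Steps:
$a = -645$ ($a = - \frac{7}{2} + \frac{1}{2} \left(-1283\right) = - \frac{7}{2} - \frac{1283}{2} = -645$)
$Y{\left(G \right)} = -95$ ($Y{\left(G \right)} = \left(-19\right) 5 = -95$)
$\frac{Y{\left(a \right)} - 2282419}{b{\left(-1998 \right)} - 1581657} = \frac{-95 - 2282419}{-1998 - 1581657} = - \frac{2282514}{-1583655} = \left(-2282514\right) \left(- \frac{1}{1583655}\right) = \frac{760838}{527885}$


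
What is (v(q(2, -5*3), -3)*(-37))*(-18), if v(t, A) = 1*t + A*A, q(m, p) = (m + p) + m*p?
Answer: -22644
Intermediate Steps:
q(m, p) = m + p + m*p
v(t, A) = t + A²
(v(q(2, -5*3), -3)*(-37))*(-18) = (((2 - 5*3 + 2*(-5*3)) + (-3)²)*(-37))*(-18) = (((2 - 15 + 2*(-15)) + 9)*(-37))*(-18) = (((2 - 15 - 30) + 9)*(-37))*(-18) = ((-43 + 9)*(-37))*(-18) = -34*(-37)*(-18) = 1258*(-18) = -22644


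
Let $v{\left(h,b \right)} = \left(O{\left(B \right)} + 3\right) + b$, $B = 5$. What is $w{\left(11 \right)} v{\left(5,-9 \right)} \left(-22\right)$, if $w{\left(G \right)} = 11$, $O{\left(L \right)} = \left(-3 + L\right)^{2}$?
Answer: $484$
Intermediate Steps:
$v{\left(h,b \right)} = 7 + b$ ($v{\left(h,b \right)} = \left(\left(-3 + 5\right)^{2} + 3\right) + b = \left(2^{2} + 3\right) + b = \left(4 + 3\right) + b = 7 + b$)
$w{\left(11 \right)} v{\left(5,-9 \right)} \left(-22\right) = 11 \left(7 - 9\right) \left(-22\right) = 11 \left(-2\right) \left(-22\right) = \left(-22\right) \left(-22\right) = 484$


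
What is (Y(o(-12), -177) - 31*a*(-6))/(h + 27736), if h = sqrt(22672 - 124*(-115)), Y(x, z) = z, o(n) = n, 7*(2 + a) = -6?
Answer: -34385706/1346185337 + 4959*sqrt(9233)/2692370674 ≈ -0.025366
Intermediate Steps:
a = -20/7 (a = -2 + (1/7)*(-6) = -2 - 6/7 = -20/7 ≈ -2.8571)
h = 2*sqrt(9233) (h = sqrt(22672 + 14260) = sqrt(36932) = 2*sqrt(9233) ≈ 192.18)
(Y(o(-12), -177) - 31*a*(-6))/(h + 27736) = (-177 - 31*(-20/7)*(-6))/(2*sqrt(9233) + 27736) = (-177 + (620/7)*(-6))/(27736 + 2*sqrt(9233)) = (-177 - 3720/7)/(27736 + 2*sqrt(9233)) = -4959/(7*(27736 + 2*sqrt(9233)))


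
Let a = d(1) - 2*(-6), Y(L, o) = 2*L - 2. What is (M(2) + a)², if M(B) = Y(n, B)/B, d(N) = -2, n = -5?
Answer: 16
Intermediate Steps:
Y(L, o) = -2 + 2*L
M(B) = -12/B (M(B) = (-2 + 2*(-5))/B = (-2 - 10)/B = -12/B)
a = 10 (a = -2 - 2*(-6) = -2 + 12 = 10)
(M(2) + a)² = (-12/2 + 10)² = (-12*½ + 10)² = (-6 + 10)² = 4² = 16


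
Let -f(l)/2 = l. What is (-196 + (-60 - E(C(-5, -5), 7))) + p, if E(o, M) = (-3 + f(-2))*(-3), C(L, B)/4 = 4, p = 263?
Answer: 10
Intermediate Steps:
f(l) = -2*l
C(L, B) = 16 (C(L, B) = 4*4 = 16)
E(o, M) = -3 (E(o, M) = (-3 - 2*(-2))*(-3) = (-3 + 4)*(-3) = 1*(-3) = -3)
(-196 + (-60 - E(C(-5, -5), 7))) + p = (-196 + (-60 - 1*(-3))) + 263 = (-196 + (-60 + 3)) + 263 = (-196 - 57) + 263 = -253 + 263 = 10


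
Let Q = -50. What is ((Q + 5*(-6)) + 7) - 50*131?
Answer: -6623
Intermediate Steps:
((Q + 5*(-6)) + 7) - 50*131 = ((-50 + 5*(-6)) + 7) - 50*131 = ((-50 - 30) + 7) - 6550 = (-80 + 7) - 6550 = -73 - 6550 = -6623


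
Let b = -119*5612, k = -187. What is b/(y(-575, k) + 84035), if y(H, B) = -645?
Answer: -333914/41695 ≈ -8.0085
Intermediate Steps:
b = -667828
b/(y(-575, k) + 84035) = -667828/(-645 + 84035) = -667828/83390 = -667828*1/83390 = -333914/41695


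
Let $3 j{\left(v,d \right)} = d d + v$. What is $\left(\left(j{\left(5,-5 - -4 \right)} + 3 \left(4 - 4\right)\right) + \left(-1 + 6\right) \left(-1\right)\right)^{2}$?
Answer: $9$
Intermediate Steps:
$j{\left(v,d \right)} = \frac{v}{3} + \frac{d^{2}}{3}$ ($j{\left(v,d \right)} = \frac{d d + v}{3} = \frac{d^{2} + v}{3} = \frac{v + d^{2}}{3} = \frac{v}{3} + \frac{d^{2}}{3}$)
$\left(\left(j{\left(5,-5 - -4 \right)} + 3 \left(4 - 4\right)\right) + \left(-1 + 6\right) \left(-1\right)\right)^{2} = \left(\left(\left(\frac{1}{3} \cdot 5 + \frac{\left(-5 - -4\right)^{2}}{3}\right) + 3 \left(4 - 4\right)\right) + \left(-1 + 6\right) \left(-1\right)\right)^{2} = \left(\left(\left(\frac{5}{3} + \frac{\left(-5 + 4\right)^{2}}{3}\right) + 3 \cdot 0\right) + 5 \left(-1\right)\right)^{2} = \left(\left(\left(\frac{5}{3} + \frac{\left(-1\right)^{2}}{3}\right) + 0\right) - 5\right)^{2} = \left(\left(\left(\frac{5}{3} + \frac{1}{3} \cdot 1\right) + 0\right) - 5\right)^{2} = \left(\left(\left(\frac{5}{3} + \frac{1}{3}\right) + 0\right) - 5\right)^{2} = \left(\left(2 + 0\right) - 5\right)^{2} = \left(2 - 5\right)^{2} = \left(-3\right)^{2} = 9$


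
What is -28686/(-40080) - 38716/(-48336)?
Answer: 30607331/20180280 ≈ 1.5167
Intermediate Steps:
-28686/(-40080) - 38716/(-48336) = -28686*(-1/40080) - 38716*(-1/48336) = 4781/6680 + 9679/12084 = 30607331/20180280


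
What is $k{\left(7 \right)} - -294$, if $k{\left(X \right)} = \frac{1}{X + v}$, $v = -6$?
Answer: $295$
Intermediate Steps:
$k{\left(X \right)} = \frac{1}{-6 + X}$ ($k{\left(X \right)} = \frac{1}{X - 6} = \frac{1}{-6 + X}$)
$k{\left(7 \right)} - -294 = \frac{1}{-6 + 7} - -294 = 1^{-1} + 294 = 1 + 294 = 295$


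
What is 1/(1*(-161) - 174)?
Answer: -1/335 ≈ -0.0029851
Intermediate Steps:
1/(1*(-161) - 174) = 1/(-161 - 174) = 1/(-335) = -1/335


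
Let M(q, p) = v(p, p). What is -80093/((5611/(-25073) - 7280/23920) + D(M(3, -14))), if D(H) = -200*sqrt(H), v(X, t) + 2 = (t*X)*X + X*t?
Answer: 3516796788283727/8480246083735307524 - 3329452684937601625*I*sqrt(102)/4240123041867653762 ≈ 0.0004147 - 7.9304*I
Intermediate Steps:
v(X, t) = -2 + X*t + t*X**2 (v(X, t) = -2 + ((t*X)*X + X*t) = -2 + ((X*t)*X + X*t) = -2 + (t*X**2 + X*t) = -2 + (X*t + t*X**2) = -2 + X*t + t*X**2)
M(q, p) = -2 + p**2 + p**3 (M(q, p) = -2 + p*p + p*p**2 = -2 + p**2 + p**3)
-80093/((5611/(-25073) - 7280/23920) + D(M(3, -14))) = -80093/((5611/(-25073) - 7280/23920) - 200*sqrt(-2 + (-14)**2 + (-14)**3)) = -80093/((5611*(-1/25073) - 7280*1/23920) - 200*sqrt(-2 + 196 - 2744)) = -80093/((-5611/25073 - 7/23) - 1000*I*sqrt(102)) = -80093/(-304564/576679 - 1000*I*sqrt(102))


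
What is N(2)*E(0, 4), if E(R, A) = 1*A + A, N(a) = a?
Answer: 16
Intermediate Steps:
E(R, A) = 2*A (E(R, A) = A + A = 2*A)
N(2)*E(0, 4) = 2*(2*4) = 2*8 = 16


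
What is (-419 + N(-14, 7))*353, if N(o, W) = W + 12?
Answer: -141200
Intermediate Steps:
N(o, W) = 12 + W
(-419 + N(-14, 7))*353 = (-419 + (12 + 7))*353 = (-419 + 19)*353 = -400*353 = -141200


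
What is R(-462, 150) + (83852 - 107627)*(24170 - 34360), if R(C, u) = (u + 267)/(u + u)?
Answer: 24226725139/100 ≈ 2.4227e+8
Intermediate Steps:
R(C, u) = (267 + u)/(2*u) (R(C, u) = (267 + u)/((2*u)) = (267 + u)*(1/(2*u)) = (267 + u)/(2*u))
R(-462, 150) + (83852 - 107627)*(24170 - 34360) = (½)*(267 + 150)/150 + (83852 - 107627)*(24170 - 34360) = (½)*(1/150)*417 - 23775*(-10190) = 139/100 + 242267250 = 24226725139/100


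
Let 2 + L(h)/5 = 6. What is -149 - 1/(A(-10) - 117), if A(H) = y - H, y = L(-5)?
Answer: -12962/87 ≈ -148.99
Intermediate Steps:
L(h) = 20 (L(h) = -10 + 5*6 = -10 + 30 = 20)
y = 20
A(H) = 20 - H
-149 - 1/(A(-10) - 117) = -149 - 1/((20 - 1*(-10)) - 117) = -149 - 1/((20 + 10) - 117) = -149 - 1/(30 - 117) = -149 - 1/(-87) = -149 - 1*(-1/87) = -149 + 1/87 = -12962/87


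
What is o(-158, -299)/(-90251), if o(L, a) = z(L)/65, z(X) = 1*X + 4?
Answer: 22/838045 ≈ 2.6252e-5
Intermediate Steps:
z(X) = 4 + X (z(X) = X + 4 = 4 + X)
o(L, a) = 4/65 + L/65 (o(L, a) = (4 + L)/65 = (4 + L)*(1/65) = 4/65 + L/65)
o(-158, -299)/(-90251) = (4/65 + (1/65)*(-158))/(-90251) = (4/65 - 158/65)*(-1/90251) = -154/65*(-1/90251) = 22/838045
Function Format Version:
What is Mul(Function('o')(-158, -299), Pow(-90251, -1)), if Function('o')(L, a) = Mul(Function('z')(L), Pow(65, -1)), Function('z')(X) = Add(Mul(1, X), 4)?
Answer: Rational(22, 838045) ≈ 2.6252e-5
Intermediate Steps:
Function('z')(X) = Add(4, X) (Function('z')(X) = Add(X, 4) = Add(4, X))
Function('o')(L, a) = Add(Rational(4, 65), Mul(Rational(1, 65), L)) (Function('o')(L, a) = Mul(Add(4, L), Pow(65, -1)) = Mul(Add(4, L), Rational(1, 65)) = Add(Rational(4, 65), Mul(Rational(1, 65), L)))
Mul(Function('o')(-158, -299), Pow(-90251, -1)) = Mul(Add(Rational(4, 65), Mul(Rational(1, 65), -158)), Pow(-90251, -1)) = Mul(Add(Rational(4, 65), Rational(-158, 65)), Rational(-1, 90251)) = Mul(Rational(-154, 65), Rational(-1, 90251)) = Rational(22, 838045)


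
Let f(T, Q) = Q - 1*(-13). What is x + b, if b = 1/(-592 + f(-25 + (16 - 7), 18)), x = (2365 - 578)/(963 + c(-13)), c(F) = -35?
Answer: 1001579/520608 ≈ 1.9239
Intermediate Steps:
f(T, Q) = 13 + Q (f(T, Q) = Q + 13 = 13 + Q)
x = 1787/928 (x = (2365 - 578)/(963 - 35) = 1787/928 ≈ 1.9256)
b = -1/561 (b = 1/(-592 + (13 + 18)) = 1/(-592 + 31) = 1/(-561) = -1/561 ≈ -0.0017825)
x + b = 1787/928 - 1/561 = 1001579/520608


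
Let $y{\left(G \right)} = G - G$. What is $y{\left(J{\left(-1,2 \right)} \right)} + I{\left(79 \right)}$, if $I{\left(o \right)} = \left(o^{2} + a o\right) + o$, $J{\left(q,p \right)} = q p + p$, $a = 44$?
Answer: $9796$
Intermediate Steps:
$J{\left(q,p \right)} = p + p q$ ($J{\left(q,p \right)} = p q + p = p + p q$)
$y{\left(G \right)} = 0$
$I{\left(o \right)} = o^{2} + 45 o$ ($I{\left(o \right)} = \left(o^{2} + 44 o\right) + o = o^{2} + 45 o$)
$y{\left(J{\left(-1,2 \right)} \right)} + I{\left(79 \right)} = 0 + 79 \left(45 + 79\right) = 0 + 79 \cdot 124 = 0 + 9796 = 9796$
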